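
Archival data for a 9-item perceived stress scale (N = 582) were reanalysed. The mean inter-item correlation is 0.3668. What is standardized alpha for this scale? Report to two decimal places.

Standardized α = k·r̄ / (1 + (k−1)·r̄) = 9 × 0.3668 / (1 + 8 × 0.3668)
  = 3.3012 / 3.9344 = 0.84

standardized alpha = 0.84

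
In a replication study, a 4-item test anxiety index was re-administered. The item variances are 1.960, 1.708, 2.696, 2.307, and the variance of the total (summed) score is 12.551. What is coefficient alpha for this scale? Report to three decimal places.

coefficient alpha = 0.412

sum of item variances = 1.960 + 1.708 + 2.696 + 2.307 = 8.671
α = (k/(k−1))·(1 − sum of item variances/σ²_total) = (4/3)·(1 − 8.671/12.551) = 0.412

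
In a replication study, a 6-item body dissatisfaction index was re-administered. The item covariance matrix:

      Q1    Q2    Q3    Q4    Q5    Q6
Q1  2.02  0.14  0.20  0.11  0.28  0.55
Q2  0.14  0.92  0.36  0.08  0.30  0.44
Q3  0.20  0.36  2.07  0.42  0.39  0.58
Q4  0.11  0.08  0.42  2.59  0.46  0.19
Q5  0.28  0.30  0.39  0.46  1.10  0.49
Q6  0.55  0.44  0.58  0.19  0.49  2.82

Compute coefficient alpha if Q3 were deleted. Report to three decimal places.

Remaining items: Q1, Q2, Q4, Q5, Q6 (k = 5).
Σσ²ᵢ = 2.02 + 0.92 + 2.59 + 1.10 + 2.82 = 9.45
Var(T) = 9.45 + 2 × 3.04 = 15.53
α (item deleted) = (5/4)·(1 − 9.45/15.53) = 0.489

coefficient alpha = 0.489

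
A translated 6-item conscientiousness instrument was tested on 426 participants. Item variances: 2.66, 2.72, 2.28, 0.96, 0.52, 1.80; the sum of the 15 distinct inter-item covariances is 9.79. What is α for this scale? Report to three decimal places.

α = 0.770

Σσᵢ² = 2.66 + 2.72 + 2.28 + 0.96 + 0.52 + 1.80 = 10.94
Sum of distinct covariances = 9.79
σ²_T = Σσᵢ² + 2·Σcov = 10.94 + 2 × 9.79 = 30.52
α = (6/5)·(1 − 10.94/30.52) = 0.770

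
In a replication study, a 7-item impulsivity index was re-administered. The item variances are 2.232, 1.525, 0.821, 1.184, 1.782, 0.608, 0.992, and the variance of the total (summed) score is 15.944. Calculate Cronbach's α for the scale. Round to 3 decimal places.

Cronbach's α = 0.498

ΣVar(i) = 2.232 + 1.525 + 0.821 + 1.184 + 1.782 + 0.608 + 0.992 = 9.144
α = (k/(k−1))·(1 − ΣVar(i)/total variance) = (7/6)·(1 − 9.144/15.944) = 0.498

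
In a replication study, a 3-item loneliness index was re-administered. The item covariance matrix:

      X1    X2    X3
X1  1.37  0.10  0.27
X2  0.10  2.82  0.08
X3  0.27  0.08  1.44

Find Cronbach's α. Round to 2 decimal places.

α = 0.21

ΣVar(i) = 1.37 + 2.82 + 1.44 = 5.63
Sum of off-diagonal covariances = 0.45
σ²_T = 5.63 + 2 × 0.45 = 6.53
α = (k/(k−1))·(1 − ΣVar(i)/σ²_T) = (3/2)·(1 − 5.63/6.53) = 0.21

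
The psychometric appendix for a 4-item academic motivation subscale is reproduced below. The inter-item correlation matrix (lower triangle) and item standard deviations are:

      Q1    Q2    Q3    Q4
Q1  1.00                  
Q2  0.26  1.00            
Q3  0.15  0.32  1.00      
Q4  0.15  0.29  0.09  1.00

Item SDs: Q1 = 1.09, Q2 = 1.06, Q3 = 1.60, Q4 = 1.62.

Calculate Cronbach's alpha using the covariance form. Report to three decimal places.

α = 0.479

Σσ²ᵢ = 1.09² + 1.06² + 1.60² + 1.62² = 7.4961
Covariances σ_ij = r_ij · s_i · s_j:
  σ(Q1,Q2) = 0.26 × 1.09 × 1.06 = 0.3004
  σ(Q1,Q3) = 0.15 × 1.09 × 1.60 = 0.2616
  σ(Q1,Q4) = 0.15 × 1.09 × 1.62 = 0.2649
  σ(Q2,Q3) = 0.32 × 1.06 × 1.60 = 0.5427
  σ(Q2,Q4) = 0.29 × 1.06 × 1.62 = 0.4980
  σ(Q3,Q4) = 0.09 × 1.60 × 1.62 = 0.2333
σ²_T = Σσ²ᵢ + 2·Σσ_ij = 7.4961 + 2 × 2.1009 = 11.6979
α = (4/3)·(1 − 7.4961/11.6979) = 0.479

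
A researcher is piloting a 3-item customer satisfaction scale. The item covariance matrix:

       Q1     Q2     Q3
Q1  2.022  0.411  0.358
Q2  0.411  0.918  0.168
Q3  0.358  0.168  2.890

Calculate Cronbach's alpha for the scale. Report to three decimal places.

α = 0.365

sum of item variances = 2.022 + 0.918 + 2.890 = 5.830
Σ_{i<j} σ_ij = 0.937
Var(T) = 5.830 + 2 × 0.937 = 7.704
α = (k/(k−1))·(1 − sum of item variances/Var(T)) = (3/2)·(1 − 5.830/7.704) = 0.365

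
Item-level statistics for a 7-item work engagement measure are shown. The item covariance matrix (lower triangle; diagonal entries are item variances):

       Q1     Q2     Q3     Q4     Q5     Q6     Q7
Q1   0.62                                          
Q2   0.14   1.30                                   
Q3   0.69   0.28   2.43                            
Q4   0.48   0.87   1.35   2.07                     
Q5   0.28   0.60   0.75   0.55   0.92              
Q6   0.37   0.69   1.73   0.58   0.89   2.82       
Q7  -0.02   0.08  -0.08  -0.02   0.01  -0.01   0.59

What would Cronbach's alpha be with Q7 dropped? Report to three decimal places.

Cronbach's alpha = 0.802

Remaining items: Q1, Q2, Q3, Q4, Q5, Q6 (k = 6).
Σσᵢ² = 0.62 + 1.30 + 2.43 + 2.07 + 0.92 + 2.82 = 10.16
σ²_total = 10.16 + 2 × 10.25 = 30.66
α (item deleted) = (6/5)·(1 − 10.16/30.66) = 0.802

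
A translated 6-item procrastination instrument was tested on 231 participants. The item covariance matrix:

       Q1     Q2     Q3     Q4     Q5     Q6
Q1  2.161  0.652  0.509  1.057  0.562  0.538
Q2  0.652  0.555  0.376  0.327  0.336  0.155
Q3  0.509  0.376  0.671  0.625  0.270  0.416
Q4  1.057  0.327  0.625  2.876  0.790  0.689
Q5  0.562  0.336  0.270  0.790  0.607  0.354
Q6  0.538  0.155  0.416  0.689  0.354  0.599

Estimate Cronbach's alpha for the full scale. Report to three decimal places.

α = 0.807

ΣVar(i) = 2.161 + 0.555 + 0.671 + 2.876 + 0.607 + 0.599 = 7.469
Σ_{i<j} σ_ij = 7.656
σ²_total = 7.469 + 2 × 7.656 = 22.781
α = (k/(k−1))·(1 − ΣVar(i)/σ²_total) = (6/5)·(1 − 7.469/22.781) = 0.807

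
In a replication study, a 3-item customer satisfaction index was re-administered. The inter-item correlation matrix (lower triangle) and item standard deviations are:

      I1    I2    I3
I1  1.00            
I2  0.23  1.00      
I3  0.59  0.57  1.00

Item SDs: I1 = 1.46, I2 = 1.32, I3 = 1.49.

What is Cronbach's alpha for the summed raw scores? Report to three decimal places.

Cronbach's alpha = 0.725

Σσ²ᵢ = 1.46² + 1.32² + 1.49² = 6.0941
Covariances σ_ij = r_ij · s_i · s_j:
  σ(I1,I2) = 0.23 × 1.46 × 1.32 = 0.4433
  σ(I1,I3) = 0.59 × 1.46 × 1.49 = 1.2835
  σ(I2,I3) = 0.57 × 1.32 × 1.49 = 1.1211
σ²_T = Σσ²ᵢ + 2·Σσ_ij = 6.0941 + 2 × 2.8479 = 11.7899
α = (3/2)·(1 − 6.0941/11.7899) = 0.725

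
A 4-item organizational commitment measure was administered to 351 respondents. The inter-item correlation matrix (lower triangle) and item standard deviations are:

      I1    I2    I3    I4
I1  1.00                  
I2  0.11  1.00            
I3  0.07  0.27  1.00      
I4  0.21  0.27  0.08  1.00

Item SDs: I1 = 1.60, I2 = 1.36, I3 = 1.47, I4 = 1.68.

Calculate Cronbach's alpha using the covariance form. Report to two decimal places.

α = 0.44

Σσ²ᵢ = 1.60² + 1.36² + 1.47² + 1.68² = 9.3929
Covariances σ_ij = r_ij · s_i · s_j:
  σ(I1,I2) = 0.11 × 1.60 × 1.36 = 0.2394
  σ(I1,I3) = 0.07 × 1.60 × 1.47 = 0.1646
  σ(I1,I4) = 0.21 × 1.60 × 1.68 = 0.5645
  σ(I2,I3) = 0.27 × 1.36 × 1.47 = 0.5398
  σ(I2,I4) = 0.27 × 1.36 × 1.68 = 0.6169
  σ(I3,I4) = 0.08 × 1.47 × 1.68 = 0.1976
σ²_T = Σσ²ᵢ + 2·Σσ_ij = 9.3929 + 2 × 2.3228 = 14.0385
α = (4/3)·(1 − 9.3929/14.0385) = 0.44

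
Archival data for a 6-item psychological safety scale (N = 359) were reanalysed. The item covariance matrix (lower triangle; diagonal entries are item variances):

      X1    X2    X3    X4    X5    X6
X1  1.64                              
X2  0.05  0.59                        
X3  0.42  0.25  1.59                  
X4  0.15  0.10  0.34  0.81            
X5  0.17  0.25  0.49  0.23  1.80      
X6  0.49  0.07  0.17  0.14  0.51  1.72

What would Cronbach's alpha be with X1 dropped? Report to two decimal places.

Cronbach's alpha = 0.55

Remaining items: X2, X3, X4, X5, X6 (k = 5).
ΣVar(i) = 0.59 + 1.59 + 0.81 + 1.80 + 1.72 = 6.51
σ²_T = 6.51 + 2 × 2.55 = 11.61
α (item deleted) = (5/4)·(1 − 6.51/11.61) = 0.55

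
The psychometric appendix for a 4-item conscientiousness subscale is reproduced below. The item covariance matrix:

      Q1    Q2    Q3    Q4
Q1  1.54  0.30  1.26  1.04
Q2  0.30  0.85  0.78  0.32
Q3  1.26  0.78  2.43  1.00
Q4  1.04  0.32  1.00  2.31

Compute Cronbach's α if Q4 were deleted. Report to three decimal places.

Remaining items: Q1, Q2, Q3 (k = 3).
Σσᵢ² = 1.54 + 0.85 + 2.43 = 4.82
σ²_T = 4.82 + 2 × 2.34 = 9.50
α (item deleted) = (3/2)·(1 − 4.82/9.50) = 0.739

α = 0.739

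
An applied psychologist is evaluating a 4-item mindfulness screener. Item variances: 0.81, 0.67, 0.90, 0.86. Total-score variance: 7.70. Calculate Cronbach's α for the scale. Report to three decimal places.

ΣVar(i) = 0.81 + 0.67 + 0.90 + 0.86 = 3.24
α = (k/(k−1))·(1 − ΣVar(i)/σ²_T) = (4/3)·(1 − 3.24/7.70) = 0.772

Cronbach's α = 0.772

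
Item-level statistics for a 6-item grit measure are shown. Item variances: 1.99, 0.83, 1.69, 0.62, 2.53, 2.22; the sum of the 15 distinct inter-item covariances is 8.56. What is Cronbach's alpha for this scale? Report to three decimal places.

Cronbach's alpha = 0.761

sum of item variances = 1.99 + 0.83 + 1.69 + 0.62 + 2.53 + 2.22 = 9.88
Sum of distinct covariances = 8.56
total variance = sum of item variances + 2·Σcov = 9.88 + 2 × 8.56 = 27.00
α = (6/5)·(1 − 9.88/27.00) = 0.761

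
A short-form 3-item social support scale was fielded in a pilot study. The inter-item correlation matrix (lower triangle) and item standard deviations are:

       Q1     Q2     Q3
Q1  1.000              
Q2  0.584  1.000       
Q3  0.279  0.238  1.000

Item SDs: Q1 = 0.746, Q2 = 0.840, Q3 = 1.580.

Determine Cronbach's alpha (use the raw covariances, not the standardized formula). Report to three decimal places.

Σσ²ᵢ = 0.746² + 0.840² + 1.580² = 3.7585
Covariances σ_ij = r_ij · s_i · s_j:
  σ(Q1,Q2) = 0.584 × 0.746 × 0.840 = 0.3660
  σ(Q1,Q3) = 0.279 × 0.746 × 1.580 = 0.3289
  σ(Q2,Q3) = 0.238 × 0.840 × 1.580 = 0.3159
σ²_T = Σσ²ᵢ + 2·Σσ_ij = 3.7585 + 2 × 1.0108 = 5.7801
α = (3/2)·(1 − 3.7585/5.7801) = 0.525

Cronbach's alpha = 0.525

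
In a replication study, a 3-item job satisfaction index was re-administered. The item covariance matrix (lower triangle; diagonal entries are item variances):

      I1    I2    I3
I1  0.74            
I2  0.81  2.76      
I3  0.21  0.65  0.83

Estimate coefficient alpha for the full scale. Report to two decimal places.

α = 0.65

ΣVar(i) = 0.74 + 2.76 + 0.83 = 4.33
Sum of off-diagonal covariances = 1.67
total variance = 4.33 + 2 × 1.67 = 7.67
α = (k/(k−1))·(1 − ΣVar(i)/total variance) = (3/2)·(1 − 4.33/7.67) = 0.65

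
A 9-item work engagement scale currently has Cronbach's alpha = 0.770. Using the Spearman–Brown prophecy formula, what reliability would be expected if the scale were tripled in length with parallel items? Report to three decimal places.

Length factor m = 3
α' = m·α / (1 + (m−1)·α)
   = 3 × 0.770 / (1 + (3 − 1) × 0.770)
   = 2.3100 / 2.5400 = 0.909

predicted reliability = 0.909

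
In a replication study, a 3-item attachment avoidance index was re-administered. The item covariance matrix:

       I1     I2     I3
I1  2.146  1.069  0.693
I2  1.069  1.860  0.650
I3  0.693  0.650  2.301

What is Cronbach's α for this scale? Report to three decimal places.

sum of item variances = 2.146 + 1.860 + 2.301 = 6.307
Σ_{i<j} σ_ij = 2.412
σ²_T = 6.307 + 2 × 2.412 = 11.131
α = (k/(k−1))·(1 − sum of item variances/σ²_T) = (3/2)·(1 − 6.307/11.131) = 0.650

α = 0.650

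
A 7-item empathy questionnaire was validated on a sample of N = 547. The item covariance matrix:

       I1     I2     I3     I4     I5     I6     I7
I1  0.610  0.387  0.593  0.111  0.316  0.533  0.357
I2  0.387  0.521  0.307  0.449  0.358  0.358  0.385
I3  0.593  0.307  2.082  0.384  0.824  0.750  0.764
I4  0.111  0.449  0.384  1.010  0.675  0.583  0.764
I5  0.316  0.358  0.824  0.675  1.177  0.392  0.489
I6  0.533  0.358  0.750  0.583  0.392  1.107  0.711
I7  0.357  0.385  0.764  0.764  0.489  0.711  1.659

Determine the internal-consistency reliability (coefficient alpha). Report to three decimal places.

coefficient alpha = 0.840

Σσᵢ² = 0.610 + 0.521 + 2.082 + 1.010 + 1.177 + 1.107 + 1.659 = 8.166
Σ_{i<j} σ_ij = 10.490
Var(T) = 8.166 + 2 × 10.490 = 29.146
α = (k/(k−1))·(1 − Σσᵢ²/Var(T)) = (7/6)·(1 − 8.166/29.146) = 0.840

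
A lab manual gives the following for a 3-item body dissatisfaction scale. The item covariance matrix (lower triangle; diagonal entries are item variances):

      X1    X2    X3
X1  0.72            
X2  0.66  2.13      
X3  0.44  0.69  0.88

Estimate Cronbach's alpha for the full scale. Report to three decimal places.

α = 0.735

Σσ²ᵢ = 0.72 + 2.13 + 0.88 = 3.73
Sum of off-diagonal covariances = 1.79
σ²_total = 3.73 + 2 × 1.79 = 7.31
α = (k/(k−1))·(1 − Σσ²ᵢ/σ²_total) = (3/2)·(1 − 3.73/7.31) = 0.735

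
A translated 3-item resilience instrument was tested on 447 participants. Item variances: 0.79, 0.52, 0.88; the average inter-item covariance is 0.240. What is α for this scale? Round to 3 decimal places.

sum of item variances = 0.79 + 0.52 + 0.88 = 2.19
Sum of the 3 distinct covariances = 3 × 0.240 = 0.720
σ²_T = sum of item variances + 2·Σcov = 2.19 + 2 × 0.720 = 3.630
α = (3/2)·(1 − 2.19/3.630) = 0.595

α = 0.595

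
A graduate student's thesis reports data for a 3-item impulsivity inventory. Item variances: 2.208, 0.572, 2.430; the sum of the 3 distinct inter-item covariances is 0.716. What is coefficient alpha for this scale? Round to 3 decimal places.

Σσ²ᵢ = 2.208 + 0.572 + 2.430 = 5.210
Sum of distinct covariances = 0.716
σ²_T = Σσ²ᵢ + 2·Σcov = 5.210 + 2 × 0.716 = 6.642
α = (3/2)·(1 − 5.210/6.642) = 0.323

α = 0.323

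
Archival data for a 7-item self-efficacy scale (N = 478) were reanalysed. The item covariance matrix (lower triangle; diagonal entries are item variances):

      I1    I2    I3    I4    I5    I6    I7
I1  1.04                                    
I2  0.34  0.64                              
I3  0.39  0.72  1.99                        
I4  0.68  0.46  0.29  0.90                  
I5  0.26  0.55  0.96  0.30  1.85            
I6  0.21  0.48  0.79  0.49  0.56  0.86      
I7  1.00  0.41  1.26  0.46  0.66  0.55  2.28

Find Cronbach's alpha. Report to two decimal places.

Σσᵢ² = 1.04 + 0.64 + 1.99 + 0.90 + 1.85 + 0.86 + 2.28 = 9.56
Sum of the distinct covariances = 11.82
σ²_T = 9.56 + 2 × 11.82 = 33.20
α = (k/(k−1))·(1 − Σσᵢ²/σ²_T) = (7/6)·(1 − 9.56/33.20) = 0.83

Cronbach's alpha = 0.83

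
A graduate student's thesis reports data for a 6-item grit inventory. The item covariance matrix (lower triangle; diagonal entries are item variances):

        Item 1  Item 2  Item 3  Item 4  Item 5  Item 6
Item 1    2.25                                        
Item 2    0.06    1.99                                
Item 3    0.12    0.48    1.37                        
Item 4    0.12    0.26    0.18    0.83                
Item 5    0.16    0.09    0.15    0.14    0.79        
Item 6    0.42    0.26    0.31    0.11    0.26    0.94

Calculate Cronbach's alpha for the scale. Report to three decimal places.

α = 0.520

ΣVar(i) = 2.25 + 1.99 + 1.37 + 0.83 + 0.79 + 0.94 = 8.17
Σ_{i<j} σ_ij = 3.12
total variance = 8.17 + 2 × 3.12 = 14.41
α = (k/(k−1))·(1 − ΣVar(i)/total variance) = (6/5)·(1 − 8.17/14.41) = 0.520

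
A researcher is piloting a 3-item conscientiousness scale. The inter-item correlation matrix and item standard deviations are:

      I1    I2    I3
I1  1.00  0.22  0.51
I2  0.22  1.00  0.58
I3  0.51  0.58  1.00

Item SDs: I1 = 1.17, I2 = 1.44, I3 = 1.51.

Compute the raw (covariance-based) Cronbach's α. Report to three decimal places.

Σσ²ᵢ = 1.17² + 1.44² + 1.51² = 5.7226
Covariances σ_ij = r_ij · s_i · s_j:
  σ(I1,I2) = 0.22 × 1.17 × 1.44 = 0.3707
  σ(I1,I3) = 0.51 × 1.17 × 1.51 = 0.9010
  σ(I2,I3) = 0.58 × 1.44 × 1.51 = 1.2612
σ²_T = Σσ²ᵢ + 2·Σσ_ij = 5.7226 + 2 × 2.5329 = 10.7884
α = (3/2)·(1 − 5.7226/10.7884) = 0.704

Cronbach's α = 0.704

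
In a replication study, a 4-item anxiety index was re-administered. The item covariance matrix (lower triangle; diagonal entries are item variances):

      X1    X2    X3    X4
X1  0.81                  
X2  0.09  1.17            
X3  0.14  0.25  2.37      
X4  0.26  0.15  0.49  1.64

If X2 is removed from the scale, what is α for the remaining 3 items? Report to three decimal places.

Remaining items: X1, X3, X4 (k = 3).
Σσᵢ² = 0.81 + 2.37 + 1.64 = 4.82
Var(T) = 4.82 + 2 × 0.89 = 6.60
α (item deleted) = (3/2)·(1 − 4.82/6.60) = 0.405

α = 0.405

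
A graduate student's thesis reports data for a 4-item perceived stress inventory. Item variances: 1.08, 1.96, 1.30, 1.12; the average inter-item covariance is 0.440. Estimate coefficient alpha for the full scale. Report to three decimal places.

α = 0.655

Σσ²ᵢ = 1.08 + 1.96 + 1.30 + 1.12 = 5.46
Sum of the 6 distinct covariances = 6 × 0.440 = 2.640
Var(T) = Σσ²ᵢ + 2·Σcov = 5.46 + 2 × 2.640 = 10.740
α = (4/3)·(1 − 5.46/10.740) = 0.655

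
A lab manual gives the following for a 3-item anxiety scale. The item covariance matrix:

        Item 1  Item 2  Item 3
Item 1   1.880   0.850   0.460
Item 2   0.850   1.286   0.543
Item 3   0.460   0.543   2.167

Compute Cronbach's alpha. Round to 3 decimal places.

Cronbach's alpha = 0.615

Σσ²ᵢ = 1.880 + 1.286 + 2.167 = 5.333
Σ_{i<j} σ_ij = 1.853
total variance = 5.333 + 2 × 1.853 = 9.039
α = (k/(k−1))·(1 − Σσ²ᵢ/total variance) = (3/2)·(1 − 5.333/9.039) = 0.615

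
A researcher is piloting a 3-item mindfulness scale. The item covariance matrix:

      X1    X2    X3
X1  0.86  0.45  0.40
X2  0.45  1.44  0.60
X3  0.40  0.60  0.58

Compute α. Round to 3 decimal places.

ΣVar(i) = 0.86 + 1.44 + 0.58 = 2.88
Sum of the distinct covariances = 1.45
total variance = 2.88 + 2 × 1.45 = 5.78
α = (k/(k−1))·(1 − ΣVar(i)/total variance) = (3/2)·(1 − 2.88/5.78) = 0.753

α = 0.753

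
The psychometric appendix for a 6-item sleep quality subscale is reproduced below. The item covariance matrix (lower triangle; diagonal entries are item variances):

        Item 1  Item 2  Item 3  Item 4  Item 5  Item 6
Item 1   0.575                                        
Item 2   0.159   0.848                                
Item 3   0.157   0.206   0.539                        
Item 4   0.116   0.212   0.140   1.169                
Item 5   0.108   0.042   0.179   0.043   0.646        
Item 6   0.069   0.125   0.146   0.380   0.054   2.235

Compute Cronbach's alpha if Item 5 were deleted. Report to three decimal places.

Cronbach's alpha = 0.487

Remaining items: Item 1, Item 2, Item 3, Item 4, Item 6 (k = 5).
ΣVar(i) = 0.575 + 0.848 + 0.539 + 1.169 + 2.235 = 5.366
σ²_T = 5.366 + 2 × 1.710 = 8.786
α (item deleted) = (5/4)·(1 − 5.366/8.786) = 0.487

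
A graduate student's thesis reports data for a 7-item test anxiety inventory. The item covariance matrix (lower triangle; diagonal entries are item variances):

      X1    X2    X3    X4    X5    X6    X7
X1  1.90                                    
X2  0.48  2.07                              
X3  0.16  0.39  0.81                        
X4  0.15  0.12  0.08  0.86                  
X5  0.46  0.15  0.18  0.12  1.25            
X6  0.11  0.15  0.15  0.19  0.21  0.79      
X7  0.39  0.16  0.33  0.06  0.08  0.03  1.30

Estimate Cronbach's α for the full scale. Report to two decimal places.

Σσᵢ² = 1.90 + 2.07 + 0.81 + 0.86 + 1.25 + 0.79 + 1.30 = 8.98
Sum of the distinct covariances = 4.15
σ²_total = 8.98 + 2 × 4.15 = 17.28
α = (k/(k−1))·(1 − Σσᵢ²/σ²_total) = (7/6)·(1 − 8.98/17.28) = 0.56

Cronbach's α = 0.56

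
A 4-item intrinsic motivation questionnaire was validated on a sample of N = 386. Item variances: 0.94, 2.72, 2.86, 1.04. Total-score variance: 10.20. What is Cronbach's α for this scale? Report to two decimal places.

α = 0.35

Σσ²ᵢ = 0.94 + 2.72 + 2.86 + 1.04 = 7.56
α = (k/(k−1))·(1 − Σσ²ᵢ/σ²_total) = (4/3)·(1 − 7.56/10.20) = 0.35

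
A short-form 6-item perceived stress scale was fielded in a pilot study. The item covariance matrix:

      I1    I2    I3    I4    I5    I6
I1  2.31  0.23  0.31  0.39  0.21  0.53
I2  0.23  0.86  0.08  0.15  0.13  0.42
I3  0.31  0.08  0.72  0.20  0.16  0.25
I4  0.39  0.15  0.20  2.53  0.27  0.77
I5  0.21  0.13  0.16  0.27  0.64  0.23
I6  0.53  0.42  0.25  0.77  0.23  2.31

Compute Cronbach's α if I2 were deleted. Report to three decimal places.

Remaining items: I1, I3, I4, I5, I6 (k = 5).
ΣVar(i) = 2.31 + 0.72 + 2.53 + 0.64 + 2.31 = 8.51
total variance = 8.51 + 2 × 3.32 = 15.15
α (item deleted) = (5/4)·(1 − 8.51/15.15) = 0.548

α = 0.548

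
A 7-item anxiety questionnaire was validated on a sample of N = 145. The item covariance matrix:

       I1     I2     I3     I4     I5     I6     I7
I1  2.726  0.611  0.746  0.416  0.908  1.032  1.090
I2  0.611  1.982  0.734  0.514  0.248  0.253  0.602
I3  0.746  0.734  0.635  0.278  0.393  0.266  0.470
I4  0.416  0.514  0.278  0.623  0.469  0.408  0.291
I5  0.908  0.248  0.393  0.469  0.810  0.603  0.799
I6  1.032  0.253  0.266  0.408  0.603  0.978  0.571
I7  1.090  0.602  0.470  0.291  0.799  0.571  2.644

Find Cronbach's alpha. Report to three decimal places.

sum of item variances = 2.726 + 1.982 + 0.635 + 0.623 + 0.810 + 0.978 + 2.644 = 10.398
Sum of off-diagonal covariances = 11.702
σ²_T = 10.398 + 2 × 11.702 = 33.802
α = (k/(k−1))·(1 − sum of item variances/σ²_T) = (7/6)·(1 − 10.398/33.802) = 0.808

α = 0.808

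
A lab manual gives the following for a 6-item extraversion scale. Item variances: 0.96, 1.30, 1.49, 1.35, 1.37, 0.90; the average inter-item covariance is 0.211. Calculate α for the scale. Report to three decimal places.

α = 0.554

Σσᵢ² = 0.96 + 1.30 + 1.49 + 1.35 + 1.37 + 0.90 = 7.37
Sum of the 15 distinct covariances = 15 × 0.211 = 3.165
σ²_total = Σσᵢ² + 2·Σcov = 7.37 + 2 × 3.165 = 13.700
α = (6/5)·(1 − 7.37/13.700) = 0.554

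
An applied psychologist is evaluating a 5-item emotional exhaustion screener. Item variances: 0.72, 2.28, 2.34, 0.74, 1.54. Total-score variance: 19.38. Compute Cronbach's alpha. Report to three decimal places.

α = 0.759

Σσ²ᵢ = 0.72 + 2.28 + 2.34 + 0.74 + 1.54 = 7.62
α = (k/(k−1))·(1 − Σσ²ᵢ/σ²_T) = (5/4)·(1 − 7.62/19.38) = 0.759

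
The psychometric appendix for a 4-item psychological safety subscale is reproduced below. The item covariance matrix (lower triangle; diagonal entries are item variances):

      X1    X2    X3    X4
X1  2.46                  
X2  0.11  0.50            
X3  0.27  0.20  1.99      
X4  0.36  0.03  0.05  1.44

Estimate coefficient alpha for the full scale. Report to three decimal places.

α = 0.323

Σσᵢ² = 2.46 + 0.50 + 1.99 + 1.44 = 6.39
Σ_{i<j} σ_ij = 1.02
total variance = 6.39 + 2 × 1.02 = 8.43
α = (k/(k−1))·(1 − Σσᵢ²/total variance) = (4/3)·(1 − 6.39/8.43) = 0.323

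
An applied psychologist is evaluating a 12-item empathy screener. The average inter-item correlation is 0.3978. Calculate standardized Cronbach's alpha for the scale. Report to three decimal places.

α = 0.888

Standardized α = k·r̄ / (1 + (k−1)·r̄) = 12 × 0.3978 / (1 + 11 × 0.3978)
  = 4.7736 / 5.3758 = 0.888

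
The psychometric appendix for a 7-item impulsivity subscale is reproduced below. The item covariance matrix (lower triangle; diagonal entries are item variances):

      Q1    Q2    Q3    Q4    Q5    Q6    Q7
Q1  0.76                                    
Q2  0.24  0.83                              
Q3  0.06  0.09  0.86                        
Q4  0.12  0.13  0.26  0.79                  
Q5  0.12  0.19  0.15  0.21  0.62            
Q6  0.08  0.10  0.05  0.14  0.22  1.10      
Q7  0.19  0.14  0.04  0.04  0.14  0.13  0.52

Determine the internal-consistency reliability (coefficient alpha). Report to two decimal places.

Σσ²ᵢ = 0.76 + 0.83 + 0.86 + 0.79 + 0.62 + 1.10 + 0.52 = 5.48
Sum of the distinct covariances = 2.84
σ²_T = 5.48 + 2 × 2.84 = 11.16
α = (k/(k−1))·(1 − Σσ²ᵢ/σ²_T) = (7/6)·(1 − 5.48/11.16) = 0.59

α = 0.59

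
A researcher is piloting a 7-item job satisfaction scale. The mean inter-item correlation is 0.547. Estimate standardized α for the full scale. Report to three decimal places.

standardized α = 0.894

Standardized α = k·r̄ / (1 + (k−1)·r̄) = 7 × 0.547 / (1 + 6 × 0.547)
  = 3.8290 / 4.2820 = 0.894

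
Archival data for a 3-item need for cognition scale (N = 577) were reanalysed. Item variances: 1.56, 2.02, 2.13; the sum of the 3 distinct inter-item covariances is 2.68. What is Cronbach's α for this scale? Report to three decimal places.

Σσ²ᵢ = 1.56 + 2.02 + 2.13 = 5.71
Sum of distinct covariances = 2.68
σ²_T = Σσ²ᵢ + 2·Σcov = 5.71 + 2 × 2.68 = 11.07
α = (3/2)·(1 − 5.71/11.07) = 0.726

α = 0.726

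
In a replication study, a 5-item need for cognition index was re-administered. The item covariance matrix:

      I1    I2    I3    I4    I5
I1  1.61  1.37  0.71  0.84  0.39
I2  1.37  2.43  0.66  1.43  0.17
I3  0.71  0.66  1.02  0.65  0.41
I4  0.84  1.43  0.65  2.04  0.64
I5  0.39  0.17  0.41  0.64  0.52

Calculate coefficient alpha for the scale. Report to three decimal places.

Σσ²ᵢ = 1.61 + 2.43 + 1.02 + 2.04 + 0.52 = 7.62
Sum of off-diagonal covariances = 7.27
σ²_total = 7.62 + 2 × 7.27 = 22.16
α = (k/(k−1))·(1 − Σσ²ᵢ/σ²_total) = (5/4)·(1 − 7.62/22.16) = 0.820

coefficient alpha = 0.820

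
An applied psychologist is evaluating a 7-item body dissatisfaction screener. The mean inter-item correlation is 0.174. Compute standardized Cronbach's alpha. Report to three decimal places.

Standardized α = k·r̄ / (1 + (k−1)·r̄) = 7 × 0.174 / (1 + 6 × 0.174)
  = 1.2180 / 2.0440 = 0.596

standardized Cronbach's alpha = 0.596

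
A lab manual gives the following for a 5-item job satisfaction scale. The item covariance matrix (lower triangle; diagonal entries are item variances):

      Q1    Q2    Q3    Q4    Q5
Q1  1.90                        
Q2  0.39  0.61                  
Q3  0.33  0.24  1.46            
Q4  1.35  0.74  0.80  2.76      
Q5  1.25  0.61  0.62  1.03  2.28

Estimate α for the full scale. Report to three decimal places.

Σσᵢ² = 1.90 + 0.61 + 1.46 + 2.76 + 2.28 = 9.01
Σ_{i<j} σ_ij = 7.36
total variance = 9.01 + 2 × 7.36 = 23.73
α = (k/(k−1))·(1 − Σσᵢ²/total variance) = (5/4)·(1 − 9.01/23.73) = 0.775

α = 0.775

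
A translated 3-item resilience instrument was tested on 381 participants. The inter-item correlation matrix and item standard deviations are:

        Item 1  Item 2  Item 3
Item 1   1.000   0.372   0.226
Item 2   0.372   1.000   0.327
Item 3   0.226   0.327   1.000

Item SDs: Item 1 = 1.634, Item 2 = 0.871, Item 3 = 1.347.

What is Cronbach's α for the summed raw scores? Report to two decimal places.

Σσ²ᵢ = 1.634² + 0.871² + 1.347² = 5.2430
Covariances σ_ij = r_ij · s_i · s_j:
  σ(Item 1,Item 2) = 0.372 × 1.634 × 0.871 = 0.5294
  σ(Item 1,Item 3) = 0.226 × 1.634 × 1.347 = 0.4974
  σ(Item 2,Item 3) = 0.327 × 0.871 × 1.347 = 0.3836
σ²_T = Σσ²ᵢ + 2·Σσ_ij = 5.2430 + 2 × 1.4104 = 8.0638
α = (3/2)·(1 − 5.2430/8.0638) = 0.52

α = 0.52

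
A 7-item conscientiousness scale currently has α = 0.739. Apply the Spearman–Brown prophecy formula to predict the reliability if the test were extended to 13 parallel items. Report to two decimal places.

Length factor m = 13/7 = 1.8571
α' = m·α / (1 + (m−1)·α)
   = 13/7 × 0.739 / (1 + (13/7 − 1) × 0.739)
   = 1.3724 / 1.6334 = 0.84

predicted reliability = 0.84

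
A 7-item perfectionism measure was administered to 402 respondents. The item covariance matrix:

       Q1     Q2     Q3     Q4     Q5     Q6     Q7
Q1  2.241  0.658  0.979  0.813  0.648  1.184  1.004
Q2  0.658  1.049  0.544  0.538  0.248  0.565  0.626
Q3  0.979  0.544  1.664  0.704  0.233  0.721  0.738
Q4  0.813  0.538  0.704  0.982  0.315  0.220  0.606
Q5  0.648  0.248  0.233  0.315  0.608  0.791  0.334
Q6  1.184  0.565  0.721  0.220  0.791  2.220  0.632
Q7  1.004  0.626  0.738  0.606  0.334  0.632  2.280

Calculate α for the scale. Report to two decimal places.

α = 0.82

ΣVar(i) = 2.241 + 1.049 + 1.664 + 0.982 + 0.608 + 2.220 + 2.280 = 11.044
Sum of off-diagonal covariances = 13.101
σ²_total = 11.044 + 2 × 13.101 = 37.246
α = (k/(k−1))·(1 − ΣVar(i)/σ²_total) = (7/6)·(1 − 11.044/37.246) = 0.82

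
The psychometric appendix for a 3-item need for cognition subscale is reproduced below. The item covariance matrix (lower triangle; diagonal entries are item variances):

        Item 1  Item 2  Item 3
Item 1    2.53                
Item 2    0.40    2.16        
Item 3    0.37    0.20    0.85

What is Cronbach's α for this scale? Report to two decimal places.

Σσᵢ² = 2.53 + 2.16 + 0.85 = 5.54
Sum of the distinct covariances = 0.97
Var(T) = 5.54 + 2 × 0.97 = 7.48
α = (k/(k−1))·(1 − Σσᵢ²/Var(T)) = (3/2)·(1 − 5.54/7.48) = 0.39

α = 0.39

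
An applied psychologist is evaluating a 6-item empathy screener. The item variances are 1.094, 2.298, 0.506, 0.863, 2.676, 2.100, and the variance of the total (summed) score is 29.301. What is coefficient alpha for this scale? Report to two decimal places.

α = 0.81

ΣVar(i) = 1.094 + 2.298 + 0.506 + 0.863 + 2.676 + 2.100 = 9.537
α = (k/(k−1))·(1 − ΣVar(i)/σ²_T) = (6/5)·(1 − 9.537/29.301) = 0.81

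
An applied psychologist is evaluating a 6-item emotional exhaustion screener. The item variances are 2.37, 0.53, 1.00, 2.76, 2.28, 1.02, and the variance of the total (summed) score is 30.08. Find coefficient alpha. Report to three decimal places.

ΣVar(i) = 2.37 + 0.53 + 1.00 + 2.76 + 2.28 + 1.02 = 9.96
α = (k/(k−1))·(1 − ΣVar(i)/total variance) = (6/5)·(1 − 9.96/30.08) = 0.803

coefficient alpha = 0.803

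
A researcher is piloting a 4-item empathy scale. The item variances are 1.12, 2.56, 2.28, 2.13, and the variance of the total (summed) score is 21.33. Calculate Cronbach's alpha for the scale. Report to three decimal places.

Cronbach's alpha = 0.828

ΣVar(i) = 1.12 + 2.56 + 2.28 + 2.13 = 8.09
α = (k/(k−1))·(1 − ΣVar(i)/σ²_T) = (4/3)·(1 − 8.09/21.33) = 0.828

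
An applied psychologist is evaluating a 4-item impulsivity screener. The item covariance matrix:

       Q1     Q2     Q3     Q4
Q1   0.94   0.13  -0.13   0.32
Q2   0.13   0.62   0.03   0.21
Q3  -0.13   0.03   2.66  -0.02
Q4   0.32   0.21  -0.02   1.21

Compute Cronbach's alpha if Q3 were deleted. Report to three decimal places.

Remaining items: Q1, Q2, Q4 (k = 3).
ΣVar(i) = 0.94 + 0.62 + 1.21 = 2.77
total variance = 2.77 + 2 × 0.66 = 4.09
α (item deleted) = (3/2)·(1 − 2.77/4.09) = 0.484

α = 0.484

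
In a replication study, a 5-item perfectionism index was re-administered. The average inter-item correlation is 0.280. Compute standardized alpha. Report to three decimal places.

standardized alpha = 0.660

Standardized α = k·r̄ / (1 + (k−1)·r̄) = 5 × 0.280 / (1 + 4 × 0.280)
  = 1.4000 / 2.1200 = 0.660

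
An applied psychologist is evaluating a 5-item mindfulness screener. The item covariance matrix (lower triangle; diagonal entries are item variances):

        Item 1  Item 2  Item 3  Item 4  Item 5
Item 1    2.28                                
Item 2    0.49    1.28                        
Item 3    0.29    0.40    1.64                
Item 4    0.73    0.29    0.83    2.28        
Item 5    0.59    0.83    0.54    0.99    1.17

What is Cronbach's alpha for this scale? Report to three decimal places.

α = 0.725

sum of item variances = 2.28 + 1.28 + 1.64 + 2.28 + 1.17 = 8.65
Sum of the distinct covariances = 5.98
total variance = 8.65 + 2 × 5.98 = 20.61
α = (k/(k−1))·(1 − sum of item variances/total variance) = (5/4)·(1 − 8.65/20.61) = 0.725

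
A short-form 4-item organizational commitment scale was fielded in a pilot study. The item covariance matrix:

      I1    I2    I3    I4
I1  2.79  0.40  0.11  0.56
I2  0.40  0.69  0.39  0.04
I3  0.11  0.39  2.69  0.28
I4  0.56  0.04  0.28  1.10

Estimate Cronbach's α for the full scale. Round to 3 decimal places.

Cronbach's α = 0.438

ΣVar(i) = 2.79 + 0.69 + 2.69 + 1.10 = 7.27
Sum of the distinct covariances = 1.78
total variance = 7.27 + 2 × 1.78 = 10.83
α = (k/(k−1))·(1 − ΣVar(i)/total variance) = (4/3)·(1 − 7.27/10.83) = 0.438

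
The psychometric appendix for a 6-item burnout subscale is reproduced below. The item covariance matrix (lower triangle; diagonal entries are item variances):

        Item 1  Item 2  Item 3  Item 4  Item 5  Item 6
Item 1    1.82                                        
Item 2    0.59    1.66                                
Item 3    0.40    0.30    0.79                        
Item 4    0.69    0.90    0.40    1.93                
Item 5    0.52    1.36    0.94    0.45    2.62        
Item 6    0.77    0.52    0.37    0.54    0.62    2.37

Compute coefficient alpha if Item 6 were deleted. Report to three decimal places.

Remaining items: Item 1, Item 2, Item 3, Item 4, Item 5 (k = 5).
Σσ²ᵢ = 1.82 + 1.66 + 0.79 + 1.93 + 2.62 = 8.82
Var(T) = 8.82 + 2 × 6.55 = 21.92
α (item deleted) = (5/4)·(1 − 8.82/21.92) = 0.747

α = 0.747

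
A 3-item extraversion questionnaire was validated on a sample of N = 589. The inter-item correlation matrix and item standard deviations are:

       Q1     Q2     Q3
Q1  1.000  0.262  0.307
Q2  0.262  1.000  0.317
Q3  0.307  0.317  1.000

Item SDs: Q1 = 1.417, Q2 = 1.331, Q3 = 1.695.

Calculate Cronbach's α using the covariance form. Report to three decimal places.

Σσ²ᵢ = 1.417² + 1.331² + 1.695² = 6.6525
Covariances σ_ij = r_ij · s_i · s_j:
  σ(Q1,Q2) = 0.262 × 1.417 × 1.331 = 0.4941
  σ(Q1,Q3) = 0.307 × 1.417 × 1.695 = 0.7374
  σ(Q2,Q3) = 0.317 × 1.331 × 1.695 = 0.7152
σ²_T = Σσ²ᵢ + 2·Σσ_ij = 6.6525 + 2 × 1.9467 = 10.5459
α = (3/2)·(1 − 6.6525/10.5459) = 0.554

α = 0.554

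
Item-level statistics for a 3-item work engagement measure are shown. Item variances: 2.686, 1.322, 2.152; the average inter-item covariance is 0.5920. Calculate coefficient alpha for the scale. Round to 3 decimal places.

sum of item variances = 2.686 + 1.322 + 2.152 = 6.160
Sum of the 3 distinct covariances = 3 × 0.5920 = 1.7760
Var(T) = sum of item variances + 2·Σcov = 6.160 + 2 × 1.7760 = 9.7120
α = (3/2)·(1 − 6.160/9.7120) = 0.549

coefficient alpha = 0.549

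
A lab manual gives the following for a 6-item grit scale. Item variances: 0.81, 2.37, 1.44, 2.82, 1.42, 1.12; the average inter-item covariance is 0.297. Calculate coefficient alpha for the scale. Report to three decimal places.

coefficient alpha = 0.566

Σσ²ᵢ = 0.81 + 2.37 + 1.44 + 2.82 + 1.42 + 1.12 = 9.98
Sum of the 15 distinct covariances = 15 × 0.297 = 4.455
σ²_total = Σσ²ᵢ + 2·Σcov = 9.98 + 2 × 4.455 = 18.890
α = (6/5)·(1 − 9.98/18.890) = 0.566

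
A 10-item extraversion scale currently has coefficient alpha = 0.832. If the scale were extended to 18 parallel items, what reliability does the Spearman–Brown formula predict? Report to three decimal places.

predicted reliability = 0.899

Length factor m = 18/10 = 1.8000
α' = m·α / (1 + (m−1)·α)
   = 18/10 × 0.832 / (1 + (18/10 − 1) × 0.832)
   = 1.4976 / 1.6656 = 0.899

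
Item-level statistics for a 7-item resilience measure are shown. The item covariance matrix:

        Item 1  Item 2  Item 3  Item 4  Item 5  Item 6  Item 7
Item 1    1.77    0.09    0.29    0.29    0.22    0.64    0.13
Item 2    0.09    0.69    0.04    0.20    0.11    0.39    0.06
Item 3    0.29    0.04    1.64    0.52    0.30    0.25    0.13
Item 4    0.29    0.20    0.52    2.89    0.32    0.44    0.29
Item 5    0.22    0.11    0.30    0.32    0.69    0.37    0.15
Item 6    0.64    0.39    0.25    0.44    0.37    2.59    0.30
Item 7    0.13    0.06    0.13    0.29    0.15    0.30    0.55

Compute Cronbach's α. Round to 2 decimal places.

α = 0.59

ΣVar(i) = 1.77 + 0.69 + 1.64 + 2.89 + 0.69 + 2.59 + 0.55 = 10.82
Sum of off-diagonal covariances = 5.53
Var(T) = 10.82 + 2 × 5.53 = 21.88
α = (k/(k−1))·(1 − ΣVar(i)/Var(T)) = (7/6)·(1 − 10.82/21.88) = 0.59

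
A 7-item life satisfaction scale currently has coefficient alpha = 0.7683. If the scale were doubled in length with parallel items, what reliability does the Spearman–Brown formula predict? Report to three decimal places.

predicted reliability = 0.869

Length factor m = 2
α' = m·α / (1 + (m−1)·α)
   = 2 × 0.7683 / (1 + (2 − 1) × 0.7683)
   = 1.5366 / 1.7683 = 0.869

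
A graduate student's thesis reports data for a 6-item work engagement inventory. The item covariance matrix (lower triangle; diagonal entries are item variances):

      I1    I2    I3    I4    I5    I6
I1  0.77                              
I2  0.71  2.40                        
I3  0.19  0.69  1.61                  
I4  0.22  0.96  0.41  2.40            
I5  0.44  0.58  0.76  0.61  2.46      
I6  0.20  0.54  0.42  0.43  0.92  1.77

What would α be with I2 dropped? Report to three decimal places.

α = 0.632

Remaining items: I1, I3, I4, I5, I6 (k = 5).
Σσ²ᵢ = 0.77 + 1.61 + 2.40 + 2.46 + 1.77 = 9.01
total variance = 9.01 + 2 × 4.60 = 18.21
α (item deleted) = (5/4)·(1 − 9.01/18.21) = 0.632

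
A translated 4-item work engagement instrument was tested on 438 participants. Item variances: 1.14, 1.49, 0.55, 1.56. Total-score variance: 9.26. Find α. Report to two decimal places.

Σσ²ᵢ = 1.14 + 1.49 + 0.55 + 1.56 = 4.74
α = (k/(k−1))·(1 − Σσ²ᵢ/σ²_T) = (4/3)·(1 − 4.74/9.26) = 0.65

α = 0.65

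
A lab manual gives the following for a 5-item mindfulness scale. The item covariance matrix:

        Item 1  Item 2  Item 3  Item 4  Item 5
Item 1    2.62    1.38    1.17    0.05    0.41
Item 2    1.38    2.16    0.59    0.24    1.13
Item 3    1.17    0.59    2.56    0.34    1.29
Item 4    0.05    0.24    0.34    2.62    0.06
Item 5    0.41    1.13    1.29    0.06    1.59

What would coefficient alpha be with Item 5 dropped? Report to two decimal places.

coefficient alpha = 0.57

Remaining items: Item 1, Item 2, Item 3, Item 4 (k = 4).
Σσᵢ² = 2.62 + 2.16 + 2.56 + 2.62 = 9.96
total variance = 9.96 + 2 × 3.77 = 17.50
α (item deleted) = (4/3)·(1 − 9.96/17.50) = 0.57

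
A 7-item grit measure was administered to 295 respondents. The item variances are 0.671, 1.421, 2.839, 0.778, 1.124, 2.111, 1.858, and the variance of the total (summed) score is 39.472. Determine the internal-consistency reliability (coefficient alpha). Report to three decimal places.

α = 0.847

ΣVar(i) = 0.671 + 1.421 + 2.839 + 0.778 + 1.124 + 2.111 + 1.858 = 10.802
α = (k/(k−1))·(1 − ΣVar(i)/σ²_total) = (7/6)·(1 − 10.802/39.472) = 0.847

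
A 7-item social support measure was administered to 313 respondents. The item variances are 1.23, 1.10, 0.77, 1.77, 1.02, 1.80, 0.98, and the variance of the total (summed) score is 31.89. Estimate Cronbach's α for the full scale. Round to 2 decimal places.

α = 0.85

Σσᵢ² = 1.23 + 1.10 + 0.77 + 1.77 + 1.02 + 1.80 + 0.98 = 8.67
α = (k/(k−1))·(1 − Σσᵢ²/σ²_T) = (7/6)·(1 − 8.67/31.89) = 0.85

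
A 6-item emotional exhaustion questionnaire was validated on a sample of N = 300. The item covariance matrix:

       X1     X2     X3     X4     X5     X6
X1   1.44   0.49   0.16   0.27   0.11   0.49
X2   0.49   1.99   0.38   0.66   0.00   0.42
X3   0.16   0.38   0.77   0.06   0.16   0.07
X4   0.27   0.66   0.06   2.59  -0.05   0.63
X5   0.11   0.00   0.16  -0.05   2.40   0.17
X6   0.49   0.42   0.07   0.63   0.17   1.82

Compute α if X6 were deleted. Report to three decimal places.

α = 0.410

Remaining items: X1, X2, X3, X4, X5 (k = 5).
Σσᵢ² = 1.44 + 1.99 + 0.77 + 2.59 + 2.40 = 9.19
σ²_total = 9.19 + 2 × 2.24 = 13.67
α (item deleted) = (5/4)·(1 − 9.19/13.67) = 0.410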